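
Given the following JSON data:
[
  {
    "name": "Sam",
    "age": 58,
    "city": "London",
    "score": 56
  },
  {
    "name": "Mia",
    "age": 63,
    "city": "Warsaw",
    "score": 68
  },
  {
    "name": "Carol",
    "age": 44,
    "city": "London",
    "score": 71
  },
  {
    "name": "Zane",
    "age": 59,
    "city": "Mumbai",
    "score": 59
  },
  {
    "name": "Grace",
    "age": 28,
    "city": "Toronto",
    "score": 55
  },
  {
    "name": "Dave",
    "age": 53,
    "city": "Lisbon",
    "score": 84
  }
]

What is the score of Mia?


Looking up record where name = Mia
Record index: 1
Field 'score' = 68

ANSWER: 68


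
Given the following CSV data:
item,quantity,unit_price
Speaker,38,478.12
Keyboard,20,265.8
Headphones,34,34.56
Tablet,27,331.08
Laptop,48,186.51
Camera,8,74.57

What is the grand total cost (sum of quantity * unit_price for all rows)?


Computing row totals:
  Speaker: 38 * 478.12 = 18168.56
  Keyboard: 20 * 265.8 = 5316.0
  Headphones: 34 * 34.56 = 1175.04
  Tablet: 27 * 331.08 = 8939.16
  Laptop: 48 * 186.51 = 8952.48
  Camera: 8 * 74.57 = 596.56
Grand total = 18168.56 + 5316.0 + 1175.04 + 8939.16 + 8952.48 + 596.56 = 43147.8

ANSWER: 43147.8


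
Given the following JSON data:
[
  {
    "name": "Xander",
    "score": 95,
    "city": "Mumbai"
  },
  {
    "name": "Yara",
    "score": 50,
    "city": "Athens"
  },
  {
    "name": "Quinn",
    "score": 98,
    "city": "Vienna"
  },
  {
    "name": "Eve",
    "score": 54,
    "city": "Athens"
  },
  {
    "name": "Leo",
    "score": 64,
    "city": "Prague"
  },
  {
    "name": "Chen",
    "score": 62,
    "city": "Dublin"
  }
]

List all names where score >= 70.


Filtering records where score >= 70:
  Xander (score=95) -> YES
  Yara (score=50) -> no
  Quinn (score=98) -> YES
  Eve (score=54) -> no
  Leo (score=64) -> no
  Chen (score=62) -> no


ANSWER: Xander, Quinn


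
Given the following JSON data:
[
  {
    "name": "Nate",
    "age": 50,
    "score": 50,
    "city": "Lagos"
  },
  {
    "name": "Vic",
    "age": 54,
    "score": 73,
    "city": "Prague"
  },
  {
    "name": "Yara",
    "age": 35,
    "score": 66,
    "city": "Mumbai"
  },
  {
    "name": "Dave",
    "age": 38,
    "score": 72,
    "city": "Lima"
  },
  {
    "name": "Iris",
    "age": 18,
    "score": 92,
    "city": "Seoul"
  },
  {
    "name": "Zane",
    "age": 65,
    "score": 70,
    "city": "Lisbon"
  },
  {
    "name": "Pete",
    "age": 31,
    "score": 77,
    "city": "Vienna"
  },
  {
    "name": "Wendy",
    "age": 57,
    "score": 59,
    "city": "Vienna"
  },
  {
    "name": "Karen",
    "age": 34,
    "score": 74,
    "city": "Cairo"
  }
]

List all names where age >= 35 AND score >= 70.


Checking both conditions:
  Nate (age=50, score=50) -> no
  Vic (age=54, score=73) -> YES
  Yara (age=35, score=66) -> no
  Dave (age=38, score=72) -> YES
  Iris (age=18, score=92) -> no
  Zane (age=65, score=70) -> YES
  Pete (age=31, score=77) -> no
  Wendy (age=57, score=59) -> no
  Karen (age=34, score=74) -> no


ANSWER: Vic, Dave, Zane


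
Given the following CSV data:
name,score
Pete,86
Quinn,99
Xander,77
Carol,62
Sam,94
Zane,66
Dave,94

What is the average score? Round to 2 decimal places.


Scores: 86, 99, 77, 62, 94, 66, 94
Sum = 578
Count = 7
Average = 578 / 7 = 82.57

ANSWER: 82.57


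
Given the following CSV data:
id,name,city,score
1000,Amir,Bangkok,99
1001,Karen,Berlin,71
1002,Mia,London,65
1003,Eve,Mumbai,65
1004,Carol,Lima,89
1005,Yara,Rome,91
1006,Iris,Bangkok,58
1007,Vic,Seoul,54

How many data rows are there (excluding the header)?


Counting rows (excluding header):
Header: id,name,city,score
Data rows: 8

ANSWER: 8


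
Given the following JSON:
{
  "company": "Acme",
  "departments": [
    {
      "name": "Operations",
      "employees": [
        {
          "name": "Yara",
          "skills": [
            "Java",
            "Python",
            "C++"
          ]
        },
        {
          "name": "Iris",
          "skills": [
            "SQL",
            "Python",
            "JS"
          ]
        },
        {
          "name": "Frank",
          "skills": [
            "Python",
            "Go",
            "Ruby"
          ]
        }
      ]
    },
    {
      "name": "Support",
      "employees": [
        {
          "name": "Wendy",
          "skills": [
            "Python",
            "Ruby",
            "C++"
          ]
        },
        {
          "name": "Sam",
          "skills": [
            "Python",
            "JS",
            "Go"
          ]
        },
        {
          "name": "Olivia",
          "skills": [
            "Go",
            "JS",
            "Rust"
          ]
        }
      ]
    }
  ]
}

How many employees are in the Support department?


Path: departments[1].employees
Count: 3

ANSWER: 3


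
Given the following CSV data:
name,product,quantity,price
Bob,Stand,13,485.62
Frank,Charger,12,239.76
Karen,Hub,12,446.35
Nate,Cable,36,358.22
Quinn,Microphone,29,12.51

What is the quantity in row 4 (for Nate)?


Row 4: Nate
Column 'quantity' = 36

ANSWER: 36


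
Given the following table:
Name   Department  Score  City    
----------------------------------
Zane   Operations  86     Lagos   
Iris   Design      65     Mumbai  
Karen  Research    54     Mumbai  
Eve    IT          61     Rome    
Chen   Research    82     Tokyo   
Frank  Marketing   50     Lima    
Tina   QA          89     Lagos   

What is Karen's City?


Row 3: Karen
City = Mumbai

ANSWER: Mumbai


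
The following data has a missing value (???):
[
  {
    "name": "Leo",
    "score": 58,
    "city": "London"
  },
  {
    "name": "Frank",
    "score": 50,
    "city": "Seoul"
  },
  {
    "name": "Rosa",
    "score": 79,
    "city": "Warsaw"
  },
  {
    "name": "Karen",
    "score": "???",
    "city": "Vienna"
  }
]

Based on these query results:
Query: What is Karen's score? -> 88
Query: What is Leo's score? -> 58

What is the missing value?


The missing value is Karen's score
From query: Karen's score = 88

ANSWER: 88


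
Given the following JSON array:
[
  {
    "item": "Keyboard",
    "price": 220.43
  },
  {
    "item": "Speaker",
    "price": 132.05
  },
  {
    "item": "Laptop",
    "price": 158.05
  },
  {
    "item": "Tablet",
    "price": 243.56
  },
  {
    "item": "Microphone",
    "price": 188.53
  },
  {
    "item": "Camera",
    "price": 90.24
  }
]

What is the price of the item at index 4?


Array index 4 -> Microphone
price = 188.53

ANSWER: 188.53


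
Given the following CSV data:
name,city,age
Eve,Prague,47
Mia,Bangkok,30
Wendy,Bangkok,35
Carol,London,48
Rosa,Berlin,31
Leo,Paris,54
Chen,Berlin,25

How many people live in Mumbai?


Scanning city column for 'Mumbai':
Total matches: 0

ANSWER: 0


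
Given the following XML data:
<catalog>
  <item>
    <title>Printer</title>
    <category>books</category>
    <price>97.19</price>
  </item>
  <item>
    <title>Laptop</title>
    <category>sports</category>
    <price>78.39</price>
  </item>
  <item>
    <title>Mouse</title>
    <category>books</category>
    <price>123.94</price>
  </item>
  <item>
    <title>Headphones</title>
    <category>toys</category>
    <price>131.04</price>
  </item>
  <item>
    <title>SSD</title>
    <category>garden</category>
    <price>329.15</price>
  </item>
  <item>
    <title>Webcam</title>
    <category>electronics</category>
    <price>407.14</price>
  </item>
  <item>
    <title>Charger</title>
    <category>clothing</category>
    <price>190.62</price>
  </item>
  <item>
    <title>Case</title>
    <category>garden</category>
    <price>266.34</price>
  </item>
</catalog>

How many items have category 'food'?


Scanning <item> elements for <category>food</category>:
Count: 0

ANSWER: 0


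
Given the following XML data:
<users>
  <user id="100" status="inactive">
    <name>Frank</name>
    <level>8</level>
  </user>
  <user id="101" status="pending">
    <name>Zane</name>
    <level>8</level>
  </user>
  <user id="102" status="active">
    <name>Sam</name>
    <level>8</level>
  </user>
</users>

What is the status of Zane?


Finding user with name = Zane
user id="101" status="pending"

ANSWER: pending


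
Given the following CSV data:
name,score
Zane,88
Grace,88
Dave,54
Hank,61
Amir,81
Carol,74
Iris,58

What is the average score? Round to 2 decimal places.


Scores: 88, 88, 54, 61, 81, 74, 58
Sum = 504
Count = 7
Average = 504 / 7 = 72.00

ANSWER: 72.00


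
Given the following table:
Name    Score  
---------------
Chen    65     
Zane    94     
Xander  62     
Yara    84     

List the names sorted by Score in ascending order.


Sorting by Score (ascending):
  Xander: 62
  Chen: 65
  Yara: 84
  Zane: 94


ANSWER: Xander, Chen, Yara, Zane


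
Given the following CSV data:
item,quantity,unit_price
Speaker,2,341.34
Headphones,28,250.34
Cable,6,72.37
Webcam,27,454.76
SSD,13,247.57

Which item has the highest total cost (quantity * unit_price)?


Computing row totals:
  Speaker: 682.68
  Headphones: 7009.52
  Cable: 434.22
  Webcam: 12278.52
  SSD: 3218.41
Maximum: Webcam (12278.52)

ANSWER: Webcam


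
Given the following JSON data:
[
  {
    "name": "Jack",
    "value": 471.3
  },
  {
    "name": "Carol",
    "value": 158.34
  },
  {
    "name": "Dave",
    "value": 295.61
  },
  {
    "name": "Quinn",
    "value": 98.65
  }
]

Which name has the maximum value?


Comparing values:
  Jack: 471.3
  Carol: 158.34
  Dave: 295.61
  Quinn: 98.65
Maximum: Jack (471.3)

ANSWER: Jack


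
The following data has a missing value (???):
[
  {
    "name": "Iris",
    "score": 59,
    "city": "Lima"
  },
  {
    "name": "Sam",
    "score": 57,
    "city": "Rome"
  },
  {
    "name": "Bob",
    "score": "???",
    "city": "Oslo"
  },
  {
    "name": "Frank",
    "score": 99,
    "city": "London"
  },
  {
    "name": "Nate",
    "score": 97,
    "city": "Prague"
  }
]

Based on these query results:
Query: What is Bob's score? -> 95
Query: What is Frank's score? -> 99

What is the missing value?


The missing value is Bob's score
From query: Bob's score = 95

ANSWER: 95


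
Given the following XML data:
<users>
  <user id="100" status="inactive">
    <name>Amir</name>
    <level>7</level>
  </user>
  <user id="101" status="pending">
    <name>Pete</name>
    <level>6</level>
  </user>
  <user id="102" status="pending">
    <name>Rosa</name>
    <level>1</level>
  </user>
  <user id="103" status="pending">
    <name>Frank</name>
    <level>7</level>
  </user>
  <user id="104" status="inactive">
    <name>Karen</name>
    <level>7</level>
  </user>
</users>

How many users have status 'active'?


Counting users with status='active':
Count: 0

ANSWER: 0


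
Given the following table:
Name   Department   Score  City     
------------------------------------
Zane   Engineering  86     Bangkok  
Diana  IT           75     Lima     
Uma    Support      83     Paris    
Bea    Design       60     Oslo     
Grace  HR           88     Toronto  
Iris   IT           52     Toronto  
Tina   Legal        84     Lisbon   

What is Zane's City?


Row 1: Zane
City = Bangkok

ANSWER: Bangkok


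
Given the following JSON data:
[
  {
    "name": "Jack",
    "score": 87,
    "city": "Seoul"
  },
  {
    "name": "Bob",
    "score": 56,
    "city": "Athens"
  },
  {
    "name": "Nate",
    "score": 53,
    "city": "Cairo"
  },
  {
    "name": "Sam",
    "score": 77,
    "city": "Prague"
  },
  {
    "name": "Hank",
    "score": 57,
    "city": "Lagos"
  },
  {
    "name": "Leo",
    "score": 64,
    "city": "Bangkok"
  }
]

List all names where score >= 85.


Filtering records where score >= 85:
  Jack (score=87) -> YES
  Bob (score=56) -> no
  Nate (score=53) -> no
  Sam (score=77) -> no
  Hank (score=57) -> no
  Leo (score=64) -> no


ANSWER: Jack


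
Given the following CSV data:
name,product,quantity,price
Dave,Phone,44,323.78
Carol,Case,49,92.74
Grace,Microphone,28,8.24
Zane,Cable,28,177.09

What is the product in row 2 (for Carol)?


Row 2: Carol
Column 'product' = Case

ANSWER: Case


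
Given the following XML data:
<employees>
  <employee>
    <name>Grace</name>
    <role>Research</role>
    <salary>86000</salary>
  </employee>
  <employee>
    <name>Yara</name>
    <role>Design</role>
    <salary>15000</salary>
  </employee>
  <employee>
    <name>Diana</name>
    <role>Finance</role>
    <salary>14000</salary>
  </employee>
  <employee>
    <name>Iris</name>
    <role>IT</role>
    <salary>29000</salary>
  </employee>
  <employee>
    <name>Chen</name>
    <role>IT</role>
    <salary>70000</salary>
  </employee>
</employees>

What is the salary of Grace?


Searching for <employee> with <name>Grace</name>
Found at position 1
<salary>86000</salary>

ANSWER: 86000


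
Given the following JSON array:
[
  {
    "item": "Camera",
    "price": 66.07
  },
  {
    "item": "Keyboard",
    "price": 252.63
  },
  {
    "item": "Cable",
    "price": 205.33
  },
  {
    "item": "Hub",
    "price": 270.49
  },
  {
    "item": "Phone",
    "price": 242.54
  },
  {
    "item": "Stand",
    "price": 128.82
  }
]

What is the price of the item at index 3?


Array index 3 -> Hub
price = 270.49

ANSWER: 270.49


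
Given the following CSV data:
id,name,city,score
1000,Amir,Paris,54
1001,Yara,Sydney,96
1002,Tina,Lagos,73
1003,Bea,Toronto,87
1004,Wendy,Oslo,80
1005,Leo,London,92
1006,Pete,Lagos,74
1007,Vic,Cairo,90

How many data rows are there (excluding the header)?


Counting rows (excluding header):
Header: id,name,city,score
Data rows: 8

ANSWER: 8


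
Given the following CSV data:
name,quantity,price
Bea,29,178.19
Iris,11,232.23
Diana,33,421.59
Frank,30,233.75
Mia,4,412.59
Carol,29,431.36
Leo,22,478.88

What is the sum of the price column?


Values in 'price' column:
  Row 1: 178.19
  Row 2: 232.23
  Row 3: 421.59
  Row 4: 233.75
  Row 5: 412.59
  Row 6: 431.36
  Row 7: 478.88
Sum = 178.19 + 232.23 + 421.59 + 233.75 + 412.59 + 431.36 + 478.88 = 2388.59

ANSWER: 2388.59


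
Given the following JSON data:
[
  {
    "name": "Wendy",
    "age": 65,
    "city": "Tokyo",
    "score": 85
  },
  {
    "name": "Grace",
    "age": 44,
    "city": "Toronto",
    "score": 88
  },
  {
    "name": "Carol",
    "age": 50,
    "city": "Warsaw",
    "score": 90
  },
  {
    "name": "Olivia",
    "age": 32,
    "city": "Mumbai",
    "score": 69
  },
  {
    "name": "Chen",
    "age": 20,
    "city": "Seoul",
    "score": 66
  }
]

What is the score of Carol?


Looking up record where name = Carol
Record index: 2
Field 'score' = 90

ANSWER: 90


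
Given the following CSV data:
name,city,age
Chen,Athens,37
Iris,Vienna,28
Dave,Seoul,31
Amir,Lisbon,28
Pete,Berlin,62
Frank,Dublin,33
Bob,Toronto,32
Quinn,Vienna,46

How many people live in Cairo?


Scanning city column for 'Cairo':
Total matches: 0

ANSWER: 0


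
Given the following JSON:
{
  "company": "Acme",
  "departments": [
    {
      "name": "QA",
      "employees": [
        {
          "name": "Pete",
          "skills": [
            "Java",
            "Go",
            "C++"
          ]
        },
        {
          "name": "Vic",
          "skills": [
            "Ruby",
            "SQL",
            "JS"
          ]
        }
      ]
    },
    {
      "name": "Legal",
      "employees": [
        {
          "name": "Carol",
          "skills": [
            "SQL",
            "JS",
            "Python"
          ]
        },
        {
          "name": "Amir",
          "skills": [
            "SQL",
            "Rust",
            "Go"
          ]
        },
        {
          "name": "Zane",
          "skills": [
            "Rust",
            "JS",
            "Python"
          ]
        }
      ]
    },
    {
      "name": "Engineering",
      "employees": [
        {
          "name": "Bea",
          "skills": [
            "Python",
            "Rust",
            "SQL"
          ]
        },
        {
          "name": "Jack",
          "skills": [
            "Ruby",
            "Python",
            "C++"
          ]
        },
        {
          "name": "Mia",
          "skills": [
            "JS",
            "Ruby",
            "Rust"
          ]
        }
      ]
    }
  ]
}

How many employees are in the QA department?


Path: departments[0].employees
Count: 2

ANSWER: 2


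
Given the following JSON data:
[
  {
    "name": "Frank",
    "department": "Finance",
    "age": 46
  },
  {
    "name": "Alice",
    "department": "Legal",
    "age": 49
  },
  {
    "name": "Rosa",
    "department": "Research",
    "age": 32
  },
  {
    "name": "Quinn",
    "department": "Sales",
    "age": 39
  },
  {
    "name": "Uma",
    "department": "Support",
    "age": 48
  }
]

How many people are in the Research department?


Scanning records for department = Research
  Record 2: Rosa
Count: 1

ANSWER: 1


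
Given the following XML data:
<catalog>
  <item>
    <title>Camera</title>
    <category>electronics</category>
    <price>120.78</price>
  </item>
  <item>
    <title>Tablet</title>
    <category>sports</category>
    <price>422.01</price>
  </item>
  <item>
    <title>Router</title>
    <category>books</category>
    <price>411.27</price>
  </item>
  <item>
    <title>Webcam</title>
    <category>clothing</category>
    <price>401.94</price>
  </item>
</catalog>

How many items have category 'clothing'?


Scanning <item> elements for <category>clothing</category>:
  Item 4: Webcam -> MATCH
Count: 1

ANSWER: 1


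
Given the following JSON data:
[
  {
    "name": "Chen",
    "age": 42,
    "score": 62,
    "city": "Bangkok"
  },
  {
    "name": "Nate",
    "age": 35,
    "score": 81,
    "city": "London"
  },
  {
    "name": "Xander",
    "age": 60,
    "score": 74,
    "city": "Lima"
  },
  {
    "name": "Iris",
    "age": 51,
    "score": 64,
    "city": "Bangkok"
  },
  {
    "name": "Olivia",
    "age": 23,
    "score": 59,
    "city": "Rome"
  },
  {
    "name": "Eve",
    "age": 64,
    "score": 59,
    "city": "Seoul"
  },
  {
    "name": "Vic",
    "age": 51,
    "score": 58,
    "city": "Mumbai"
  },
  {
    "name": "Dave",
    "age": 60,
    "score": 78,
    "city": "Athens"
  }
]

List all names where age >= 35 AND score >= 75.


Checking both conditions:
  Chen (age=42, score=62) -> no
  Nate (age=35, score=81) -> YES
  Xander (age=60, score=74) -> no
  Iris (age=51, score=64) -> no
  Olivia (age=23, score=59) -> no
  Eve (age=64, score=59) -> no
  Vic (age=51, score=58) -> no
  Dave (age=60, score=78) -> YES


ANSWER: Nate, Dave


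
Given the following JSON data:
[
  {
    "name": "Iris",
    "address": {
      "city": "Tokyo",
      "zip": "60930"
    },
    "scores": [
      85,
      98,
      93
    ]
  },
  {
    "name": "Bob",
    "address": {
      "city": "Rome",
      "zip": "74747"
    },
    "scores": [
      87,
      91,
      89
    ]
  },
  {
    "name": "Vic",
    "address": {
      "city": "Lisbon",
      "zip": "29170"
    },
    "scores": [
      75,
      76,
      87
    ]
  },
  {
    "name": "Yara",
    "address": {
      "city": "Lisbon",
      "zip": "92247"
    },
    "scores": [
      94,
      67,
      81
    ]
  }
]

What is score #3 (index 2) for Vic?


Path: records[2].scores[2]
Value: 87

ANSWER: 87


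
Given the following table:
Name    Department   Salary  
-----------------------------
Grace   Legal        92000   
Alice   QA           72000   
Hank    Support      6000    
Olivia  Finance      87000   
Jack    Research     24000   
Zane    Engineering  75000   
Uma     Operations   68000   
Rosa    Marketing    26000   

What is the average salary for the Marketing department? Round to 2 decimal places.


Marketing department members:
  Rosa: 26000
Sum = 26000
Count = 1
Average = 26000 / 1 = 26000.00

ANSWER: 26000.00


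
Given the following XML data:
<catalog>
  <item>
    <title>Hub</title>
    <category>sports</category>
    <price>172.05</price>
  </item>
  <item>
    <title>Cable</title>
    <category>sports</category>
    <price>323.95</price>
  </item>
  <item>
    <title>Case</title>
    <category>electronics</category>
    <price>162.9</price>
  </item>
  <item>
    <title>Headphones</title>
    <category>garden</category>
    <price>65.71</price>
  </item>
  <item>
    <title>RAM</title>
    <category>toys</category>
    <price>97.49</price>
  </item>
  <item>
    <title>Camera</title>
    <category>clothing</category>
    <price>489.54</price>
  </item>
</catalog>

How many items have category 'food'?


Scanning <item> elements for <category>food</category>:
Count: 0

ANSWER: 0


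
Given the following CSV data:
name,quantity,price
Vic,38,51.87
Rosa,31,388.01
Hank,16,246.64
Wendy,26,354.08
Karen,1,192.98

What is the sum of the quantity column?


Values in 'quantity' column:
  Row 1: 38
  Row 2: 31
  Row 3: 16
  Row 4: 26
  Row 5: 1
Sum = 38 + 31 + 16 + 26 + 1 = 112

ANSWER: 112


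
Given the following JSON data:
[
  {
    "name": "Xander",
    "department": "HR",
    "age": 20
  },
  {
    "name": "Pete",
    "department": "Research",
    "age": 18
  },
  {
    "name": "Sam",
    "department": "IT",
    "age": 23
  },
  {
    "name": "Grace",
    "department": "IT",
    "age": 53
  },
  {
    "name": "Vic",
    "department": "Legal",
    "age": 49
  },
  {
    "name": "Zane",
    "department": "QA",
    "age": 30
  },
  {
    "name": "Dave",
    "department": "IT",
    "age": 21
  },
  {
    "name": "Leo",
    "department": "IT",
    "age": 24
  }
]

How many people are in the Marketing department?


Scanning records for department = Marketing
  No matches found
Count: 0

ANSWER: 0


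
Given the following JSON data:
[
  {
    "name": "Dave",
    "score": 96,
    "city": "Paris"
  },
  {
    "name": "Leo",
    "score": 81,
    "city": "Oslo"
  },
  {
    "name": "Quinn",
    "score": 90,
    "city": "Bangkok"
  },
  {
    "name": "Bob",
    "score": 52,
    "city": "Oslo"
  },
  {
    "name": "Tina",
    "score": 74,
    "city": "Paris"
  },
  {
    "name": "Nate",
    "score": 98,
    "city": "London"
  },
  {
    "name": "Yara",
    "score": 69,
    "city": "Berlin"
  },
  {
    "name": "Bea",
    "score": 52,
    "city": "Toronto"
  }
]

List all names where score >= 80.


Filtering records where score >= 80:
  Dave (score=96) -> YES
  Leo (score=81) -> YES
  Quinn (score=90) -> YES
  Bob (score=52) -> no
  Tina (score=74) -> no
  Nate (score=98) -> YES
  Yara (score=69) -> no
  Bea (score=52) -> no


ANSWER: Dave, Leo, Quinn, Nate


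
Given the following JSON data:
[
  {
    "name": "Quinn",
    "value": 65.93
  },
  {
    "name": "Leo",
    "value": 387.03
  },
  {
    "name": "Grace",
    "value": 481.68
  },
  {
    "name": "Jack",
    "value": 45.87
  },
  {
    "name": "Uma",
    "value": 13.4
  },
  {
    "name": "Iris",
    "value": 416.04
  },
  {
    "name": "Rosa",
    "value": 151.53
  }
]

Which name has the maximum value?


Comparing values:
  Quinn: 65.93
  Leo: 387.03
  Grace: 481.68
  Jack: 45.87
  Uma: 13.4
  Iris: 416.04
  Rosa: 151.53
Maximum: Grace (481.68)

ANSWER: Grace


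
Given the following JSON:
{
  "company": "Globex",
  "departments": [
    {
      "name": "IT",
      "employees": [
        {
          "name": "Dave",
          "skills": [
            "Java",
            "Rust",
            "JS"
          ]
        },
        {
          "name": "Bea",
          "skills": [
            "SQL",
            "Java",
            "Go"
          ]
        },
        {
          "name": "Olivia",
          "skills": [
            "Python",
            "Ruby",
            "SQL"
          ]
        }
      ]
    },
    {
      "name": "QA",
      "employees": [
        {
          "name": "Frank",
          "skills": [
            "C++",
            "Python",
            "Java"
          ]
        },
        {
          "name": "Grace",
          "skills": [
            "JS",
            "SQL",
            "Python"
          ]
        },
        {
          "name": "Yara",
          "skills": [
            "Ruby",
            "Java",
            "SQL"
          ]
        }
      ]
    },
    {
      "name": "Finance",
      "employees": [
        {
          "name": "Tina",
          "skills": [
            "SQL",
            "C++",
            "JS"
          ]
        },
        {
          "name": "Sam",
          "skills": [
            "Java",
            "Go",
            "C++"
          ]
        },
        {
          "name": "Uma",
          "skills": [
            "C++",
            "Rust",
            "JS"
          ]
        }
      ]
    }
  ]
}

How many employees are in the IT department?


Path: departments[0].employees
Count: 3

ANSWER: 3


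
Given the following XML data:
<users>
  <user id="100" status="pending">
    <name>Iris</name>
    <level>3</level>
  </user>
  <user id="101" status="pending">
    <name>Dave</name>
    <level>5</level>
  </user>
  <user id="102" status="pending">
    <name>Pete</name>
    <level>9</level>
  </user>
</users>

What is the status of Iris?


Finding user with name = Iris
user id="100" status="pending"

ANSWER: pending


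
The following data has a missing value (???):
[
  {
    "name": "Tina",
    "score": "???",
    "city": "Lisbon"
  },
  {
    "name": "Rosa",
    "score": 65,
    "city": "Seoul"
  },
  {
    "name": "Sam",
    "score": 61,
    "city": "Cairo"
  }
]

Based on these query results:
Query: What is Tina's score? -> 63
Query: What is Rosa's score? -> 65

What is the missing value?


The missing value is Tina's score
From query: Tina's score = 63

ANSWER: 63


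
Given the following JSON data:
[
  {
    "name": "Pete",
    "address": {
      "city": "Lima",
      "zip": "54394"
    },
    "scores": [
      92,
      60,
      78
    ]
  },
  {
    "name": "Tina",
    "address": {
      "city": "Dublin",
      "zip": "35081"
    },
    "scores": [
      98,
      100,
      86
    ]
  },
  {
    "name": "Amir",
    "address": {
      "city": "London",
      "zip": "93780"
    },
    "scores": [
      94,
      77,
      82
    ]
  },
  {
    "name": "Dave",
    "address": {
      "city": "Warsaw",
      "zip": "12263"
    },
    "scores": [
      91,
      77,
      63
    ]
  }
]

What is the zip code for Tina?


Path: records[1].address.zip
Value: 35081

ANSWER: 35081


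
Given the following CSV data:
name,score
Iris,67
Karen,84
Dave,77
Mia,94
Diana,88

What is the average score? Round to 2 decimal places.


Scores: 67, 84, 77, 94, 88
Sum = 410
Count = 5
Average = 410 / 5 = 82.00

ANSWER: 82.00


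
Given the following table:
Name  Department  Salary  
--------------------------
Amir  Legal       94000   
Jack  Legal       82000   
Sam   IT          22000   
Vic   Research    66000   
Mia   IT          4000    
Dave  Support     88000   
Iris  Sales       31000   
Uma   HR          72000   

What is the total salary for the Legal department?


Legal department members:
  Amir: 94000
  Jack: 82000
Total = 94000 + 82000 = 176000

ANSWER: 176000


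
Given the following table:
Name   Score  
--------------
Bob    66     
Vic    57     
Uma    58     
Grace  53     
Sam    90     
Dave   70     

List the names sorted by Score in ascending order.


Sorting by Score (ascending):
  Grace: 53
  Vic: 57
  Uma: 58
  Bob: 66
  Dave: 70
  Sam: 90


ANSWER: Grace, Vic, Uma, Bob, Dave, Sam


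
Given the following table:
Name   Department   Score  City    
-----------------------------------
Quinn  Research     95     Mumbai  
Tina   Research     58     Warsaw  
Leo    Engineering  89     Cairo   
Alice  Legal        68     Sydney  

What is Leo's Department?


Row 3: Leo
Department = Engineering

ANSWER: Engineering


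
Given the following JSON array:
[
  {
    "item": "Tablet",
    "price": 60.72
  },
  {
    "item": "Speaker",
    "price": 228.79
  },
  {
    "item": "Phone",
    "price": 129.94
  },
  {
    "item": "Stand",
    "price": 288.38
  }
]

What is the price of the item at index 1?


Array index 1 -> Speaker
price = 228.79

ANSWER: 228.79


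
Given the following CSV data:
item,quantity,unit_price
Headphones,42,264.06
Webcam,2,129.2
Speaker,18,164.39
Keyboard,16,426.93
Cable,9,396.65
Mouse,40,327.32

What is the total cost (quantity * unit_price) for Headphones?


Row: Headphones
quantity = 42
unit_price = 264.06
total = 42 * 264.06 = 11090.52

ANSWER: 11090.52


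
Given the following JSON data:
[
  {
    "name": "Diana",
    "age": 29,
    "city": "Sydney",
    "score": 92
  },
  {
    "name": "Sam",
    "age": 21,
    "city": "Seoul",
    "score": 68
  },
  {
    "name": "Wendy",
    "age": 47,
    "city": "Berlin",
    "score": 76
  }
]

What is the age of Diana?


Looking up record where name = Diana
Record index: 0
Field 'age' = 29

ANSWER: 29


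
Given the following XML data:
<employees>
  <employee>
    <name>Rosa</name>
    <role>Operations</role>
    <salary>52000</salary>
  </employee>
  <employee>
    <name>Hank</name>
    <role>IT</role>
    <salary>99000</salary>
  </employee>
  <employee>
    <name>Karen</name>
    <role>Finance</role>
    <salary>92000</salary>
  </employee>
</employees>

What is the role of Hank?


Searching for <employee> with <name>Hank</name>
Found at position 2
<role>IT</role>

ANSWER: IT


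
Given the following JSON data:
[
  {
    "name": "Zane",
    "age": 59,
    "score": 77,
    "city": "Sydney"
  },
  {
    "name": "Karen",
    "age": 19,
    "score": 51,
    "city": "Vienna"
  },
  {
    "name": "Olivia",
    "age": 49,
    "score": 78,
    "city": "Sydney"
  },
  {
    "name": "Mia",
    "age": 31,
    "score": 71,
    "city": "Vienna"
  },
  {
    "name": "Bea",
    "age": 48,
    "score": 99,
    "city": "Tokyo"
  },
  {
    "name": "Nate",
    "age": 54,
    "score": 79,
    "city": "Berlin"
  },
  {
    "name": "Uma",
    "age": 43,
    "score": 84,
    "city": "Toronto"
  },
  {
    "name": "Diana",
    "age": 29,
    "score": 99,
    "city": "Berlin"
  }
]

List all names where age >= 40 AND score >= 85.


Checking both conditions:
  Zane (age=59, score=77) -> no
  Karen (age=19, score=51) -> no
  Olivia (age=49, score=78) -> no
  Mia (age=31, score=71) -> no
  Bea (age=48, score=99) -> YES
  Nate (age=54, score=79) -> no
  Uma (age=43, score=84) -> no
  Diana (age=29, score=99) -> no


ANSWER: Bea


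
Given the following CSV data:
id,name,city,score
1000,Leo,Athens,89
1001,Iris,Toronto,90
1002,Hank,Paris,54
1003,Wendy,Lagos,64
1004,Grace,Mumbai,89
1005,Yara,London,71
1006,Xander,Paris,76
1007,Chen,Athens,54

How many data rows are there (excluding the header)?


Counting rows (excluding header):
Header: id,name,city,score
Data rows: 8

ANSWER: 8


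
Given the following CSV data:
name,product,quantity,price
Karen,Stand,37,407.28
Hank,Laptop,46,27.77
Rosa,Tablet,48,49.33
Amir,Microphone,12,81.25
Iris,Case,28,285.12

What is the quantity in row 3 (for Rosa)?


Row 3: Rosa
Column 'quantity' = 48

ANSWER: 48


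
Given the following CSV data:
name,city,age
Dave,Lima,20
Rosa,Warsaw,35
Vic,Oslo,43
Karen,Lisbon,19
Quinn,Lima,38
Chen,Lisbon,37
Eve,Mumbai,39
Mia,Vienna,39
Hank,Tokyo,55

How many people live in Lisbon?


Scanning city column for 'Lisbon':
  Row 4: Karen -> MATCH
  Row 6: Chen -> MATCH
Total matches: 2

ANSWER: 2


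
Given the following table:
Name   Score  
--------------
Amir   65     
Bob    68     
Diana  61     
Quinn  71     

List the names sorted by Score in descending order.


Sorting by Score (descending):
  Quinn: 71
  Bob: 68
  Amir: 65
  Diana: 61


ANSWER: Quinn, Bob, Amir, Diana


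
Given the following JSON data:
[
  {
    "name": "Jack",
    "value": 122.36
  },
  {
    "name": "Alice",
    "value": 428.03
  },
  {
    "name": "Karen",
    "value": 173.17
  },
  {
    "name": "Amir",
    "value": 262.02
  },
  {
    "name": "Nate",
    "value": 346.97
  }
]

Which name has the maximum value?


Comparing values:
  Jack: 122.36
  Alice: 428.03
  Karen: 173.17
  Amir: 262.02
  Nate: 346.97
Maximum: Alice (428.03)

ANSWER: Alice


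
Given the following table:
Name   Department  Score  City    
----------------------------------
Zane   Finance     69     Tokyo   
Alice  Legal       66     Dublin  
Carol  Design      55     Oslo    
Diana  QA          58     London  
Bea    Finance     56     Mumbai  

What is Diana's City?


Row 4: Diana
City = London

ANSWER: London


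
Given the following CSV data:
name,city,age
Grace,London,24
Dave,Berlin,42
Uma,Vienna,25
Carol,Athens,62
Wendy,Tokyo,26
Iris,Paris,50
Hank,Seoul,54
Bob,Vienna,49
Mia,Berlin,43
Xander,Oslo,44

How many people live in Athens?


Scanning city column for 'Athens':
  Row 4: Carol -> MATCH
Total matches: 1

ANSWER: 1


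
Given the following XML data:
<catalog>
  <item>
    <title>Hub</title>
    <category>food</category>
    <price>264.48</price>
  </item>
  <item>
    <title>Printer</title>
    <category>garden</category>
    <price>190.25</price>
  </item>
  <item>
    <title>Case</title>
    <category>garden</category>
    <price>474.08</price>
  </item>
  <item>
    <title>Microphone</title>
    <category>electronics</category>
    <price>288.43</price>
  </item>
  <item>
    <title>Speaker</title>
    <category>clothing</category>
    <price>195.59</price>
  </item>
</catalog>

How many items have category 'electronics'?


Scanning <item> elements for <category>electronics</category>:
  Item 4: Microphone -> MATCH
Count: 1

ANSWER: 1


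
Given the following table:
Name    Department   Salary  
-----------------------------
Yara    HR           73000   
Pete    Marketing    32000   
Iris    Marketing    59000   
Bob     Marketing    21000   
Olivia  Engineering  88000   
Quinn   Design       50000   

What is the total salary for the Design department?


Design department members:
  Quinn: 50000
Total = 50000 = 50000

ANSWER: 50000


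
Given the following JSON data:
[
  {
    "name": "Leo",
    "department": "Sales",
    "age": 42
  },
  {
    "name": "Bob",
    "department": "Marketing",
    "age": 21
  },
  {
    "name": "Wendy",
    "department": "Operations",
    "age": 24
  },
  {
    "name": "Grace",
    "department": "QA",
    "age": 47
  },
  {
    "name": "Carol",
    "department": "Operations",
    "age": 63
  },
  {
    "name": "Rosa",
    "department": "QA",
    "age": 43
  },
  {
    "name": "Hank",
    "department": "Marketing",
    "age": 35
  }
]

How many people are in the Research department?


Scanning records for department = Research
  No matches found
Count: 0

ANSWER: 0


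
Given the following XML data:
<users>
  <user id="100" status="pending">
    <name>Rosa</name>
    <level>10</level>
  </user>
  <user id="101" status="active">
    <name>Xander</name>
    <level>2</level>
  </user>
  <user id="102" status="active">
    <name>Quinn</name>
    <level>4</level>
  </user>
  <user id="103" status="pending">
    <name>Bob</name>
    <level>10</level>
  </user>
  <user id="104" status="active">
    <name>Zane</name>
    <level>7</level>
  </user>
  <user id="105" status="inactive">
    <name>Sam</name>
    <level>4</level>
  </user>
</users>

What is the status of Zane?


Finding user with name = Zane
user id="104" status="active"

ANSWER: active


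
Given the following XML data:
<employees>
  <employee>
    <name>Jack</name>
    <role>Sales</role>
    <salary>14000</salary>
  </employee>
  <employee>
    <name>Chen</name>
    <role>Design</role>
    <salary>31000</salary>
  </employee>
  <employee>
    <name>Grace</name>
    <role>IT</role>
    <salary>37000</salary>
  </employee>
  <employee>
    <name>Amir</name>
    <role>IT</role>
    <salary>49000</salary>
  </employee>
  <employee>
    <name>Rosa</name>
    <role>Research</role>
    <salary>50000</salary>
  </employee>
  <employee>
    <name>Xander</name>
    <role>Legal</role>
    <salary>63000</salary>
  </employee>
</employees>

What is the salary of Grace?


Searching for <employee> with <name>Grace</name>
Found at position 3
<salary>37000</salary>

ANSWER: 37000


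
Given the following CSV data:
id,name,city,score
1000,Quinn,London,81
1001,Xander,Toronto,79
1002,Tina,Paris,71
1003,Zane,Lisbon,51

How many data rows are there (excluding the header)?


Counting rows (excluding header):
Header: id,name,city,score
Data rows: 4

ANSWER: 4


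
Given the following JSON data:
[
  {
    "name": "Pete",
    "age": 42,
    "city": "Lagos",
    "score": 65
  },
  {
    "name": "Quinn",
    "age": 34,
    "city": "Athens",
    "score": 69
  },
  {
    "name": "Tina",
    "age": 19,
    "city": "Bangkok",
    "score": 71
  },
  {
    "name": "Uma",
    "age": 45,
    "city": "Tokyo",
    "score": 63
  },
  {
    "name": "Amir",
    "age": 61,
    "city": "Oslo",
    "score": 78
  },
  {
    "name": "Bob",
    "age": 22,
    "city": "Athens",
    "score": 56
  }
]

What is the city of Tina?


Looking up record where name = Tina
Record index: 2
Field 'city' = Bangkok

ANSWER: Bangkok


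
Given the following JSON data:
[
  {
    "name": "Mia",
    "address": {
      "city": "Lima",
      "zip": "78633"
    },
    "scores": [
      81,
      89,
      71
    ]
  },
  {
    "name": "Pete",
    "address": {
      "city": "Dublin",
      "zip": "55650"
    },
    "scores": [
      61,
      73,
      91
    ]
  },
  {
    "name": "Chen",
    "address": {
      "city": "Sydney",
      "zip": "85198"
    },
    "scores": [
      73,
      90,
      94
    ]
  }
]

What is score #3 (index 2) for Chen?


Path: records[2].scores[2]
Value: 94

ANSWER: 94


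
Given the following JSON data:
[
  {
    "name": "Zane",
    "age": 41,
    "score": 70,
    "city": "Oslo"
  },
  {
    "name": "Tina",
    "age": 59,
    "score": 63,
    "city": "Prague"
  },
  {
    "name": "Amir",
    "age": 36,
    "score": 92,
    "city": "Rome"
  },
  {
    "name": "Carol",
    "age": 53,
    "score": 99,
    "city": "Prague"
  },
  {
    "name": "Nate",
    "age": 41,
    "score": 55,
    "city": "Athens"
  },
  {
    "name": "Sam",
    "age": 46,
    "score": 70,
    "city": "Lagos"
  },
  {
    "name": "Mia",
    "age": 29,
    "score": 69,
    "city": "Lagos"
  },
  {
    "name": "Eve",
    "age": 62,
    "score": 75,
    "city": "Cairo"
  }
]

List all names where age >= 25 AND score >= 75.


Checking both conditions:
  Zane (age=41, score=70) -> no
  Tina (age=59, score=63) -> no
  Amir (age=36, score=92) -> YES
  Carol (age=53, score=99) -> YES
  Nate (age=41, score=55) -> no
  Sam (age=46, score=70) -> no
  Mia (age=29, score=69) -> no
  Eve (age=62, score=75) -> YES


ANSWER: Amir, Carol, Eve


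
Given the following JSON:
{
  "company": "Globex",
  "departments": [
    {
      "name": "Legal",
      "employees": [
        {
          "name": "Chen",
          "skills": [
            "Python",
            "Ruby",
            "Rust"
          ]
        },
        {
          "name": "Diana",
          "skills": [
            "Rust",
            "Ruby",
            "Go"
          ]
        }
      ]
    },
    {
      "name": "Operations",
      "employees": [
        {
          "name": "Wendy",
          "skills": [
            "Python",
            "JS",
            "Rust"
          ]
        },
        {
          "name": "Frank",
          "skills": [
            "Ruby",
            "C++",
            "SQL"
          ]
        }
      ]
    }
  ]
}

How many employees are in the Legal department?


Path: departments[0].employees
Count: 2

ANSWER: 2


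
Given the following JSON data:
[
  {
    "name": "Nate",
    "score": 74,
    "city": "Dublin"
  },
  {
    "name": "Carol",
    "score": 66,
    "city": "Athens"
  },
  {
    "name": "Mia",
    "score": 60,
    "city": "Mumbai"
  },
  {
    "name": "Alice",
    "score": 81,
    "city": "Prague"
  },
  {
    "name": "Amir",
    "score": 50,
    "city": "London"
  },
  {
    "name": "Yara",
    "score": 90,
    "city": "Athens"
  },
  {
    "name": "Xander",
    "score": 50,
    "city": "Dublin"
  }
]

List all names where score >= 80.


Filtering records where score >= 80:
  Nate (score=74) -> no
  Carol (score=66) -> no
  Mia (score=60) -> no
  Alice (score=81) -> YES
  Amir (score=50) -> no
  Yara (score=90) -> YES
  Xander (score=50) -> no


ANSWER: Alice, Yara


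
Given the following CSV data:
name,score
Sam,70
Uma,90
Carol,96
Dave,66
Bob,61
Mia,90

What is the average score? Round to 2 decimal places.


Scores: 70, 90, 96, 66, 61, 90
Sum = 473
Count = 6
Average = 473 / 6 = 78.83

ANSWER: 78.83
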